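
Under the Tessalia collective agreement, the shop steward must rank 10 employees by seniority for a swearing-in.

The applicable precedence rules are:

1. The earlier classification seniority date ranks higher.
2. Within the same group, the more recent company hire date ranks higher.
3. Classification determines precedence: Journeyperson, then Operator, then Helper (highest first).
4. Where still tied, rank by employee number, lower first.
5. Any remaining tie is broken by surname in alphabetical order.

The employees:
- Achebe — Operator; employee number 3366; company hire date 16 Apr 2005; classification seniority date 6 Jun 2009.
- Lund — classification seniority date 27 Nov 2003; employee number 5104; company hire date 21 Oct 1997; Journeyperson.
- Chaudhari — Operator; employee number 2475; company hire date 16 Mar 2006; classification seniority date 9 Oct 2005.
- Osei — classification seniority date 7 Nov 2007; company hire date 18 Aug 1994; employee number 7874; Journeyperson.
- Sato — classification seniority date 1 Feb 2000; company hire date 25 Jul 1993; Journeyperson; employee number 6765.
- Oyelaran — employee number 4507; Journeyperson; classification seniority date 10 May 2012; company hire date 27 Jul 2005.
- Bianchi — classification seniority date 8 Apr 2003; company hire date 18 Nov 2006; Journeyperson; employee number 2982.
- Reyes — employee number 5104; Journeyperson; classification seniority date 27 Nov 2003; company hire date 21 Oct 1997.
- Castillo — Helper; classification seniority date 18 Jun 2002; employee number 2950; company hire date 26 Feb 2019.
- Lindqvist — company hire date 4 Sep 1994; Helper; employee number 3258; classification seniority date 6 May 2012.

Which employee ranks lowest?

Oyelaran

By classification seniority date (earlier first): Sato (1 Feb 2000); then Castillo (18 Jun 2002); then Bianchi (8 Apr 2003); then Lund and Reyes (both 27 Nov 2003); then Chaudhari (9 Oct 2005); then Osei (7 Nov 2007); then Achebe (6 Jun 2009); then Lindqvist (6 May 2012); then Oyelaran (10 May 2012).
Lund and Reyes both have company hire date 21 Oct 1997, so the next rule applies.
Lund and Reyes are each Journeyperson, so the next rule applies.
Lund and Reyes both have employee number 5104, so the next rule applies.
Among Lund and Reyes, alphabetically by surname: Lund before Reyes.
Order: Sato, Castillo, Bianchi, Lund, Reyes, Chaudhari, Osei, Achebe, Lindqvist, Oyelaran.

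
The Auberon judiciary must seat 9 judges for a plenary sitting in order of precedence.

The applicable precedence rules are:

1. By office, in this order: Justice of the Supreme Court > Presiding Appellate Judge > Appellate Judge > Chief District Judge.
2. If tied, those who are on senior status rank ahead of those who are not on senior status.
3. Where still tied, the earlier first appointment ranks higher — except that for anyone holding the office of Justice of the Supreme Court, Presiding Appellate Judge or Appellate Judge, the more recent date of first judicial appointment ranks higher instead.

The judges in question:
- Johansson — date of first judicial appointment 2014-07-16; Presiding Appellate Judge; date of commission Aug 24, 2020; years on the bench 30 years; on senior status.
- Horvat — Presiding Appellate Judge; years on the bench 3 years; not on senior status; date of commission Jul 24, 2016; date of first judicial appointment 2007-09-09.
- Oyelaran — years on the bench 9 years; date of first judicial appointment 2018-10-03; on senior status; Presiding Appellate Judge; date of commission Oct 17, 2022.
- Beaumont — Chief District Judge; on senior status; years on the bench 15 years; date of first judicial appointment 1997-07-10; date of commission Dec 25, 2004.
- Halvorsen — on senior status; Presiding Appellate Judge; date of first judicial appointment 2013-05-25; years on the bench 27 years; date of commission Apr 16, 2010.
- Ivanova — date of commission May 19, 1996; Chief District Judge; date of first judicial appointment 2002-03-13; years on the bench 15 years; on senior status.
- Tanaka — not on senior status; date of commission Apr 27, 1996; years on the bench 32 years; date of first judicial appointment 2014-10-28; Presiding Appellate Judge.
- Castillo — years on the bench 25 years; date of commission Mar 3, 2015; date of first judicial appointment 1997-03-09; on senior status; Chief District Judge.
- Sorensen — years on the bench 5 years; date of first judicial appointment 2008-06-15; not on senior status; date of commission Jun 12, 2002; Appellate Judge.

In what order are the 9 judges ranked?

Oyelaran, Johansson, Halvorsen, Tanaka, Horvat, Sorensen, Castillo, Beaumont, Ivanova

By office: Oyelaran, Johansson, Halvorsen, Tanaka and Horvat (Presiding Appellate Judge); then Sorensen (Appellate Judge); then Castillo, Beaumont and Ivanova (Chief District Judge).
Among Oyelaran, Johansson, Halvorsen, Tanaka and Horvat, on senior status before not on senior status: Oyelaran, Johansson and Halvorsen (on senior status) before Tanaka and Horvat (not on senior status).
Among Oyelaran, Johansson and Halvorsen, by date of first judicial appointment (later first) (reversed rule for this group): Oyelaran (2018-10-03) before Johansson (2014-07-16) before Halvorsen (2013-05-25).
Among Tanaka and Horvat, by date of first judicial appointment (later first) (reversed rule for this group): Tanaka (2014-10-28) before Horvat (2007-09-09).
Castillo, Beaumont and Ivanova are each on senior status, so the next rule applies.
Among Castillo, Beaumont and Ivanova, by date of first judicial appointment (earlier first): Castillo (1997-03-09) before Beaumont (1997-07-10) before Ivanova (2002-03-13).
Full order: Oyelaran, Johansson, Halvorsen, Tanaka, Horvat, Sorensen, Castillo, Beaumont, Ivanova.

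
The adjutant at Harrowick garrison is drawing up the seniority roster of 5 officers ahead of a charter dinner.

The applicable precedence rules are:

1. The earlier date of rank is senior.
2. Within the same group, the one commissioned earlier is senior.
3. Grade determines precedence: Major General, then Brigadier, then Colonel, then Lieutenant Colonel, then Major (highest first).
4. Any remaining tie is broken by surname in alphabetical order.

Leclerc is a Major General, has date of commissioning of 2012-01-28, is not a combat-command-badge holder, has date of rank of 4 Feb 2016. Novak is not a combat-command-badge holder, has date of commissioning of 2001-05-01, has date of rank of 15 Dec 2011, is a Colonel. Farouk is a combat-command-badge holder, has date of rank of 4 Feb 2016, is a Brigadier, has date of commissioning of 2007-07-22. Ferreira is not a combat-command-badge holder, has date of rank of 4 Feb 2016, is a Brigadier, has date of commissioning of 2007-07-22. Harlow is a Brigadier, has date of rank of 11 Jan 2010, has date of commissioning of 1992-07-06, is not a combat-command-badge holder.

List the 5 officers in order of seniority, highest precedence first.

Harlow, Novak, Farouk, Ferreira, Leclerc

By date of rank (earlier first): Harlow (11 Jan 2010); then Novak (15 Dec 2011); then Farouk, Ferreira and Leclerc (each 4 Feb 2016).
Among Farouk, Ferreira and Leclerc, by date of commissioning (earlier first): Farouk and Ferreira (2007-07-22) before Leclerc (2012-01-28).
Farouk and Ferreira are each Brigadier, so the next rule applies.
Among Farouk and Ferreira, alphabetically by surname: Farouk before Ferreira.
Full order: Harlow, Novak, Farouk, Ferreira, Leclerc.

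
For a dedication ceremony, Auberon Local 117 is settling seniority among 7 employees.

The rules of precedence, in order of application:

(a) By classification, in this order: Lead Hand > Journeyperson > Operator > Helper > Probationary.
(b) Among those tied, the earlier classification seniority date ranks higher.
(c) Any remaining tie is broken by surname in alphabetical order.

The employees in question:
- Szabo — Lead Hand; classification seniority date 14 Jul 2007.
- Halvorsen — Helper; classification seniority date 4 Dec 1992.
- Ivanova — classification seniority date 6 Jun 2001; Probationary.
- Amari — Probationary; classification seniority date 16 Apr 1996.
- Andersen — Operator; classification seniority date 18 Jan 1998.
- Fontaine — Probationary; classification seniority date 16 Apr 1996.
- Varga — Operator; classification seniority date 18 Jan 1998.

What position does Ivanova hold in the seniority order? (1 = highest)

7

By classification: Szabo (Lead Hand); then Andersen and Varga (Operator); then Halvorsen (Helper); then Amari, Fontaine and Ivanova (Probationary).
Andersen and Varga both have classification seniority date 18 Jan 1998, so the next rule applies.
Among Andersen and Varga, alphabetically by surname: Andersen before Varga.
Among Amari, Fontaine and Ivanova, by classification seniority date (earlier first): Amari and Fontaine (16 Apr 1996) before Ivanova (6 Jun 2001).
Among Amari and Fontaine, alphabetically by surname: Amari before Fontaine.
Order: Szabo, Andersen, Varga, Halvorsen, Amari, Fontaine, Ivanova. So position 7.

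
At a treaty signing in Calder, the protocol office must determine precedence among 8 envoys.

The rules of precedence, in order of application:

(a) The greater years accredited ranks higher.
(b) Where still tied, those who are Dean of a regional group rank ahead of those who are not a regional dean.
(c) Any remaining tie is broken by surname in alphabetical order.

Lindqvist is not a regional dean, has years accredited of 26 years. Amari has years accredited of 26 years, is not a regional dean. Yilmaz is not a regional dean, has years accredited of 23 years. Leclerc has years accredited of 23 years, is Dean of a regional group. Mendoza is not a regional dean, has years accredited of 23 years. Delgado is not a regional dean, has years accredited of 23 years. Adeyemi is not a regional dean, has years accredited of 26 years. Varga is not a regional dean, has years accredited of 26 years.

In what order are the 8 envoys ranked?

By years accredited (higher first): Adeyemi, Amari, Lindqvist and Varga (each 26 years); then Leclerc, Delgado, Mendoza and Yilmaz (each 23 years).
Adeyemi, Amari, Lindqvist and Varga are each not a regional dean, so the next rule applies.
Among Adeyemi, Amari, Lindqvist and Varga, alphabetically by surname: Adeyemi before Amari before Lindqvist before Varga.
Among Leclerc, Delgado, Mendoza and Yilmaz, Dean of a regional group before not a regional dean: Leclerc (Dean of a regional group) before Delgado, Mendoza and Yilmaz (not a regional dean).
Among Delgado, Mendoza and Yilmaz, alphabetically by surname: Delgado before Mendoza before Yilmaz.
Full order: Adeyemi, Amari, Lindqvist, Varga, Leclerc, Delgado, Mendoza, Yilmaz.

Adeyemi, Amari, Lindqvist, Varga, Leclerc, Delgado, Mendoza, Yilmaz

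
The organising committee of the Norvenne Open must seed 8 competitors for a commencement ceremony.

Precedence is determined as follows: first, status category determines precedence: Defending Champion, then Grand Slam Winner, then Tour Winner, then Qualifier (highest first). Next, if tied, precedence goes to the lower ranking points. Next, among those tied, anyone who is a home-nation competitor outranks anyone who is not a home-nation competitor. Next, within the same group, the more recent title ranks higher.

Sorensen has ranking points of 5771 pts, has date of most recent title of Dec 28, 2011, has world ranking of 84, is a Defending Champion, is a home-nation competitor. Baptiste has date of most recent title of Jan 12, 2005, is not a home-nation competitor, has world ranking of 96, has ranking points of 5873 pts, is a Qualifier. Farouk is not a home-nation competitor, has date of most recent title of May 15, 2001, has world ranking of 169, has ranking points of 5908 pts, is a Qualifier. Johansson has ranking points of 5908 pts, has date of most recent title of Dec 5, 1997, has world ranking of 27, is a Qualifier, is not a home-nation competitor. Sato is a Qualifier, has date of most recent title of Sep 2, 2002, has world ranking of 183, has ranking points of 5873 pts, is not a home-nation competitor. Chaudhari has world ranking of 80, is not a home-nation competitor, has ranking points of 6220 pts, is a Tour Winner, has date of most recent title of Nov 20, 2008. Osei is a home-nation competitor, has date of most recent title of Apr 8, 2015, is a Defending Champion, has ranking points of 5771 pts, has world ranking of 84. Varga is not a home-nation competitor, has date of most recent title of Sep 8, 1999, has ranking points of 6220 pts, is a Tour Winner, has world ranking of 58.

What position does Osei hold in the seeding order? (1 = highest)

1

By status category: Osei and Sorensen (Defending Champion); then Chaudhari and Varga (Tour Winner); then Baptiste, Sato, Farouk and Johansson (Qualifier).
Osei and Sorensen both have ranking points 5771 pts, so the next rule applies.
Osei and Sorensen are each a home-nation competitor, so the next rule applies.
Among Osei and Sorensen, by date of most recent title (later first): Osei (Apr 8, 2015) before Sorensen (Dec 28, 2011).
Chaudhari and Varga both have ranking points 6220 pts, so the next rule applies.
Chaudhari and Varga are each not a home-nation competitor, so the next rule applies.
Among Chaudhari and Varga, by date of most recent title (later first): Chaudhari (Nov 20, 2008) before Varga (Sep 8, 1999).
Among Baptiste, Sato, Farouk and Johansson, by ranking points (lower first): Baptiste and Sato (5873 pts) before Farouk and Johansson (5908 pts).
Baptiste and Sato are each not a home-nation competitor, so the next rule applies.
Among Baptiste and Sato, by date of most recent title (later first): Baptiste (Jan 12, 2005) before Sato (Sep 2, 2002).
Farouk and Johansson are each not a home-nation competitor, so the next rule applies.
Among Farouk and Johansson, by date of most recent title (later first): Farouk (May 15, 2001) before Johansson (Dec 5, 1997).
Order: Osei, Sorensen, Chaudhari, Varga, Baptiste, Sato, Farouk, Johansson. So position 1.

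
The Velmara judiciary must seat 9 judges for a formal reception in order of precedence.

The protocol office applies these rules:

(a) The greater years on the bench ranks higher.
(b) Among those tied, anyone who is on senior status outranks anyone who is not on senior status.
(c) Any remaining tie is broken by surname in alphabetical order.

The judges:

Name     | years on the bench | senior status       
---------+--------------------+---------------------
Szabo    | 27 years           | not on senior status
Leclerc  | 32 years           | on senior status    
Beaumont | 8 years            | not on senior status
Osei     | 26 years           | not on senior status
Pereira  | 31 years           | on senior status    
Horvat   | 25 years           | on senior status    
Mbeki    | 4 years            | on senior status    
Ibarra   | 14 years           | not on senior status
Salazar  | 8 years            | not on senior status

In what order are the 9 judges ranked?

By years on the bench (higher first): Leclerc (32 years); then Pereira (31 years); then Szabo (27 years); then Osei (26 years); then Horvat (25 years); then Ibarra (14 years); then Beaumont and Salazar (both 8 years); then Mbeki (4 years).
Beaumont and Salazar are each not on senior status, so the next rule applies.
Among Beaumont and Salazar, alphabetically by surname: Beaumont before Salazar.
Full order: Leclerc, Pereira, Szabo, Osei, Horvat, Ibarra, Beaumont, Salazar, Mbeki.

Leclerc, Pereira, Szabo, Osei, Horvat, Ibarra, Beaumont, Salazar, Mbeki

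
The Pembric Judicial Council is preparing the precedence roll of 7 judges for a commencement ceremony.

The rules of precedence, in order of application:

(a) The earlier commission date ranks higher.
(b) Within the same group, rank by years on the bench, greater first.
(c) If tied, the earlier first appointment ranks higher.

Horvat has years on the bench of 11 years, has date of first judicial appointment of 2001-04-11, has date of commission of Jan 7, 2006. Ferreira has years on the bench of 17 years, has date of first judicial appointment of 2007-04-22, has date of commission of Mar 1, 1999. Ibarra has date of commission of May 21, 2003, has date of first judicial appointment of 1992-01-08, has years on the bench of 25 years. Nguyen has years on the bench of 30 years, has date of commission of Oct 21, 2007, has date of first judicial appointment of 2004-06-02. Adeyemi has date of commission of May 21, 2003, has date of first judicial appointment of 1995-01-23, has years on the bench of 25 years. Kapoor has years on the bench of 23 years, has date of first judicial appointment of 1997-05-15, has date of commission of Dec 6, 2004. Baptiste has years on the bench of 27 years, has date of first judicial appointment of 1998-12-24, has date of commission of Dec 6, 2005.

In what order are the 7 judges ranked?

Ferreira, Ibarra, Adeyemi, Kapoor, Baptiste, Horvat, Nguyen

By date of commission (earlier first): Ferreira (Mar 1, 1999); then Ibarra and Adeyemi (both May 21, 2003); then Kapoor (Dec 6, 2004); then Baptiste (Dec 6, 2005); then Horvat (Jan 7, 2006); then Nguyen (Oct 21, 2007).
Ibarra and Adeyemi both have years on the bench 25 years, so the next rule applies.
Among Ibarra and Adeyemi, by date of first judicial appointment (earlier first): Ibarra (1992-01-08) before Adeyemi (1995-01-23).
Full order: Ferreira, Ibarra, Adeyemi, Kapoor, Baptiste, Horvat, Nguyen.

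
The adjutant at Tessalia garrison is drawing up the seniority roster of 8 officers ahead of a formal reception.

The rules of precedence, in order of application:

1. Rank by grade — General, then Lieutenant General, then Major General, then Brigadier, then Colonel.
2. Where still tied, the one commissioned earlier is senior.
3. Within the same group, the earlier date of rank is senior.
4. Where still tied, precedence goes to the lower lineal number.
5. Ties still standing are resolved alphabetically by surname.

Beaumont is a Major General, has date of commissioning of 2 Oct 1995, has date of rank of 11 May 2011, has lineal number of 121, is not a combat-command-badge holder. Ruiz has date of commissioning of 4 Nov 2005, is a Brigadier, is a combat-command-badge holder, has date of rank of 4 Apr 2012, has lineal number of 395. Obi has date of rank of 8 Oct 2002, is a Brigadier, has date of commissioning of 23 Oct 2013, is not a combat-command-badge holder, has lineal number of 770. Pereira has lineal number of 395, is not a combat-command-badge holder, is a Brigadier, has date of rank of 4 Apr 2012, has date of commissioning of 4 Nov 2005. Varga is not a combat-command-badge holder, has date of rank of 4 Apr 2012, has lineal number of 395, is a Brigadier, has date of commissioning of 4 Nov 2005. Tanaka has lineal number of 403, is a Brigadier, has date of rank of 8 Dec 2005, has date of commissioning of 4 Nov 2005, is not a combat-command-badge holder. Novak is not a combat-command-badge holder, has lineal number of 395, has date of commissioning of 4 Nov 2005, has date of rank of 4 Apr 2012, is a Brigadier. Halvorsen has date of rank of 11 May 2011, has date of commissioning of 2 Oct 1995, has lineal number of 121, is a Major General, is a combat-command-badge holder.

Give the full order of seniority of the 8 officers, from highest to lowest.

Beaumont, Halvorsen, Tanaka, Novak, Pereira, Ruiz, Varga, Obi

By grade: Beaumont and Halvorsen (Major General); then Tanaka, Novak, Pereira, Ruiz, Varga and Obi (Brigadier).
Beaumont and Halvorsen both have date of commissioning 2 Oct 1995, so the next rule applies.
Beaumont and Halvorsen both have date of rank 11 May 2011, so the next rule applies.
Beaumont and Halvorsen both have lineal number 121, so the next rule applies.
Among Beaumont and Halvorsen, alphabetically by surname: Beaumont before Halvorsen.
Among Tanaka, Novak, Pereira, Ruiz, Varga and Obi, by date of commissioning (earlier first): Tanaka, Novak, Pereira, Ruiz and Varga (4 Nov 2005) before Obi (23 Oct 2013).
Among Tanaka, Novak, Pereira, Ruiz and Varga, by date of rank (earlier first): Tanaka (8 Dec 2005) before Novak, Pereira, Ruiz and Varga (4 Apr 2012).
Novak, Pereira, Ruiz and Varga all have lineal number 395, so the next rule applies.
Among Novak, Pereira, Ruiz and Varga, alphabetically by surname: Novak before Pereira before Ruiz before Varga.
Full order: Beaumont, Halvorsen, Tanaka, Novak, Pereira, Ruiz, Varga, Obi.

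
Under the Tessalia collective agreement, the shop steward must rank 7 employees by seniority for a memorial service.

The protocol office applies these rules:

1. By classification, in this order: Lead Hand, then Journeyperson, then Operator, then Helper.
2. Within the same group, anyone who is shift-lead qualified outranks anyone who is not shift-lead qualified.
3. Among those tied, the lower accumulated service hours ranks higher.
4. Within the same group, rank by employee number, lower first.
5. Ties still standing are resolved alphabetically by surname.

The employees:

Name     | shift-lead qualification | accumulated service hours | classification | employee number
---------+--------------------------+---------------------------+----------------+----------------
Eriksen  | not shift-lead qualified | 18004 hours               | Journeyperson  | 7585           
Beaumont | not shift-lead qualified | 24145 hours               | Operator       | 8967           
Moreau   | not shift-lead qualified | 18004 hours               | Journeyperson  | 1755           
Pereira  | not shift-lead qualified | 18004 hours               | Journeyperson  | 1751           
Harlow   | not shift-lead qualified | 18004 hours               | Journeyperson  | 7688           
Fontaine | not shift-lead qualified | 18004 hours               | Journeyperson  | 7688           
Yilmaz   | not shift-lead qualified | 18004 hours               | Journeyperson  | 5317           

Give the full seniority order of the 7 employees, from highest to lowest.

By classification: Pereira, Moreau, Yilmaz, Eriksen, Fontaine and Harlow (Journeyperson); then Beaumont (Operator).
Pereira, Moreau, Yilmaz, Eriksen, Fontaine and Harlow are each not shift-lead qualified, so the next rule applies.
Pereira, Moreau, Yilmaz, Eriksen, Fontaine and Harlow all have accumulated service hours 18004 hours, so the next rule applies.
Among Pereira, Moreau, Yilmaz, Eriksen, Fontaine and Harlow, by employee number (lower first): Pereira (1751) before Moreau (1755) before Yilmaz (5317) before Eriksen (7585) before Fontaine and Harlow (7688).
Among Fontaine and Harlow, alphabetically by surname: Fontaine before Harlow.
Full order: Pereira, Moreau, Yilmaz, Eriksen, Fontaine, Harlow, Beaumont.

Pereira, Moreau, Yilmaz, Eriksen, Fontaine, Harlow, Beaumont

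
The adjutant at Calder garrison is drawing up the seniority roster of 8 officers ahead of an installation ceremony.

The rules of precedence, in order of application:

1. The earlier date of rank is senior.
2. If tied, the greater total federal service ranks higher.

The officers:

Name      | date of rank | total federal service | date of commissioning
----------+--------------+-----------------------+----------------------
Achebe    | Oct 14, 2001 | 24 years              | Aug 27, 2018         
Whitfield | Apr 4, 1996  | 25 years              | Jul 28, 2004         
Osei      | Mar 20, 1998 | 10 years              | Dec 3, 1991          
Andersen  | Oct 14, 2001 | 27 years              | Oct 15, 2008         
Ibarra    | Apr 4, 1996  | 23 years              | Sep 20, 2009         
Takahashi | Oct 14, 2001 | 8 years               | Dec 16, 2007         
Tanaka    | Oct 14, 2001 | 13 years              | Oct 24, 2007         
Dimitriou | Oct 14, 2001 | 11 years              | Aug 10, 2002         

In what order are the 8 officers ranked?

Whitfield, Ibarra, Osei, Andersen, Achebe, Tanaka, Dimitriou, Takahashi

By date of rank (earlier first): Whitfield and Ibarra (both Apr 4, 1996); then Osei (Mar 20, 1998); then Andersen, Achebe, Tanaka, Dimitriou and Takahashi (each Oct 14, 2001).
Among Whitfield and Ibarra, by total federal service (higher first): Whitfield (25 years) before Ibarra (23 years).
Among Andersen, Achebe, Tanaka, Dimitriou and Takahashi, by total federal service (higher first): Andersen (27 years) before Achebe (24 years) before Tanaka (13 years) before Dimitriou (11 years) before Takahashi (8 years).
Full order: Whitfield, Ibarra, Osei, Andersen, Achebe, Tanaka, Dimitriou, Takahashi.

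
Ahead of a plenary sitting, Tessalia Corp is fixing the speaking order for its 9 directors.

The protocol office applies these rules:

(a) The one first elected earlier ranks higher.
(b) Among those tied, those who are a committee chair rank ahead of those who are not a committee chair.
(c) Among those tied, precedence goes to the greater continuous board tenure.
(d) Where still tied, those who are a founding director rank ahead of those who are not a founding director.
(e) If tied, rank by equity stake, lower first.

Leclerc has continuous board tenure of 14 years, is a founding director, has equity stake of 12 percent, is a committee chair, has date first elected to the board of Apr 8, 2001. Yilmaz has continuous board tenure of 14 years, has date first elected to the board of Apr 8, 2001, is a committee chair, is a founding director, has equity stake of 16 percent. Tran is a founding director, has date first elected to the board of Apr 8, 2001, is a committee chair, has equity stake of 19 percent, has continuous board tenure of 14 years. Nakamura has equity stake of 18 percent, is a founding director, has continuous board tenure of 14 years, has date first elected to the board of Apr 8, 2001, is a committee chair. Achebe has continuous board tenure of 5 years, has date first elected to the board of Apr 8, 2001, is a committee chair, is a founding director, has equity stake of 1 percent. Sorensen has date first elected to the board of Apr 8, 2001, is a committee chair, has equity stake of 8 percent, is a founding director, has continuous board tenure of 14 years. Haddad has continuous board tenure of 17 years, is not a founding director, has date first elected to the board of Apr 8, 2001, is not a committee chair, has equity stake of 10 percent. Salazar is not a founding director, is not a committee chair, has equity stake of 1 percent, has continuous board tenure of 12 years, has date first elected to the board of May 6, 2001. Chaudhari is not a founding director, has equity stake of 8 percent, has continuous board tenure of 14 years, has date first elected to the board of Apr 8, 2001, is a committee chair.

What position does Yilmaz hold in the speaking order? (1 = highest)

3

By date first elected to the board (earlier first): Sorensen, Leclerc, Yilmaz, Nakamura, Tran, Chaudhari, Achebe and Haddad (each Apr 8, 2001); then Salazar (May 6, 2001).
Among Sorensen, Leclerc, Yilmaz, Nakamura, Tran, Chaudhari, Achebe and Haddad, a committee chair before not a committee chair: Sorensen, Leclerc, Yilmaz, Nakamura, Tran, Chaudhari and Achebe (a committee chair) before Haddad (not a committee chair).
Among Sorensen, Leclerc, Yilmaz, Nakamura, Tran, Chaudhari and Achebe, by continuous board tenure (higher first): Sorensen, Leclerc, Yilmaz, Nakamura, Tran and Chaudhari (14 years) before Achebe (5 years).
Among Sorensen, Leclerc, Yilmaz, Nakamura, Tran and Chaudhari, a founding director before not a founding director: Sorensen, Leclerc, Yilmaz, Nakamura and Tran (a founding director) before Chaudhari (not a founding director).
Among Sorensen, Leclerc, Yilmaz, Nakamura and Tran, by equity stake (lower first): Sorensen (8 percent) before Leclerc (12 percent) before Yilmaz (16 percent) before Nakamura (18 percent) before Tran (19 percent).
Order: Sorensen, Leclerc, Yilmaz, Nakamura, Tran, Chaudhari, Achebe, Haddad, Salazar. So position 3.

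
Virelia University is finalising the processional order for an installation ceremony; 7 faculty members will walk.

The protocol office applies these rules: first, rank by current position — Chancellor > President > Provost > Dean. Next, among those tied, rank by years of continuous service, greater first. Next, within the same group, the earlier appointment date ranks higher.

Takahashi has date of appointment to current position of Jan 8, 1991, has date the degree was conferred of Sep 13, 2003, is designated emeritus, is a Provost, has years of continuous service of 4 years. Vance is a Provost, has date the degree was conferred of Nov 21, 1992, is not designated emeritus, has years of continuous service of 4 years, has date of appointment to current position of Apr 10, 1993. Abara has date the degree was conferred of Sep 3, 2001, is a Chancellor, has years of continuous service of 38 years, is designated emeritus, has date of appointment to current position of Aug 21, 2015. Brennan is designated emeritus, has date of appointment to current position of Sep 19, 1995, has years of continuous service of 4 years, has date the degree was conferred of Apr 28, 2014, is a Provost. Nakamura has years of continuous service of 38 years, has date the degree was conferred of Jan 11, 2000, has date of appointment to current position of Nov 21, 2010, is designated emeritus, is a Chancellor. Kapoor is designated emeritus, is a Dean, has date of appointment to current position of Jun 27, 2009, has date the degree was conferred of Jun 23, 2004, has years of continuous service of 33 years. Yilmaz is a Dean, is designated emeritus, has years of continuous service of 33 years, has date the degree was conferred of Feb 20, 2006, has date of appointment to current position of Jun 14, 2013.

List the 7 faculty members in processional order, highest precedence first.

By current position: Nakamura and Abara (Chancellor); then Takahashi, Vance and Brennan (Provost); then Kapoor and Yilmaz (Dean).
Nakamura and Abara both have years of continuous service 38 years, so the next rule applies.
Among Nakamura and Abara, by date of appointment to current position (earlier first): Nakamura (Nov 21, 2010) before Abara (Aug 21, 2015).
Takahashi, Vance and Brennan all have years of continuous service 4 years, so the next rule applies.
Among Takahashi, Vance and Brennan, by date of appointment to current position (earlier first): Takahashi (Jan 8, 1991) before Vance (Apr 10, 1993) before Brennan (Sep 19, 1995).
Kapoor and Yilmaz both have years of continuous service 33 years, so the next rule applies.
Among Kapoor and Yilmaz, by date of appointment to current position (earlier first): Kapoor (Jun 27, 2009) before Yilmaz (Jun 14, 2013).
Full order: Nakamura, Abara, Takahashi, Vance, Brennan, Kapoor, Yilmaz.

Nakamura, Abara, Takahashi, Vance, Brennan, Kapoor, Yilmaz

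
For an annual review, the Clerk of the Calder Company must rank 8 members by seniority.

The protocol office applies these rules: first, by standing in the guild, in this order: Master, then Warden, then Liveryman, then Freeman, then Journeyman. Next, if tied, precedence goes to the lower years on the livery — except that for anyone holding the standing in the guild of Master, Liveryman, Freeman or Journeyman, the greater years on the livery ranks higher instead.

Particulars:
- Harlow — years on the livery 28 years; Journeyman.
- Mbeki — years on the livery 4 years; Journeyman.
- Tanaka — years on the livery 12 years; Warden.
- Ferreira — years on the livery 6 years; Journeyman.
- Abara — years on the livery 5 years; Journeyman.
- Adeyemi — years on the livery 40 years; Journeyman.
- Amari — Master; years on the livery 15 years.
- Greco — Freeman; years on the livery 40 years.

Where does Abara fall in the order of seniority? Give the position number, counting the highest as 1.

7

By standing in the guild: Amari (Master); then Tanaka (Warden); then Greco (Freeman); then Adeyemi, Harlow, Ferreira, Abara and Mbeki (Journeyman).
Among Adeyemi, Harlow, Ferreira, Abara and Mbeki, by years on the livery (higher first) (reversed rule for this group): Adeyemi (40 years) before Harlow (28 years) before Ferreira (6 years) before Abara (5 years) before Mbeki (4 years).
Order: Amari, Tanaka, Greco, Adeyemi, Harlow, Ferreira, Abara, Mbeki. So position 7.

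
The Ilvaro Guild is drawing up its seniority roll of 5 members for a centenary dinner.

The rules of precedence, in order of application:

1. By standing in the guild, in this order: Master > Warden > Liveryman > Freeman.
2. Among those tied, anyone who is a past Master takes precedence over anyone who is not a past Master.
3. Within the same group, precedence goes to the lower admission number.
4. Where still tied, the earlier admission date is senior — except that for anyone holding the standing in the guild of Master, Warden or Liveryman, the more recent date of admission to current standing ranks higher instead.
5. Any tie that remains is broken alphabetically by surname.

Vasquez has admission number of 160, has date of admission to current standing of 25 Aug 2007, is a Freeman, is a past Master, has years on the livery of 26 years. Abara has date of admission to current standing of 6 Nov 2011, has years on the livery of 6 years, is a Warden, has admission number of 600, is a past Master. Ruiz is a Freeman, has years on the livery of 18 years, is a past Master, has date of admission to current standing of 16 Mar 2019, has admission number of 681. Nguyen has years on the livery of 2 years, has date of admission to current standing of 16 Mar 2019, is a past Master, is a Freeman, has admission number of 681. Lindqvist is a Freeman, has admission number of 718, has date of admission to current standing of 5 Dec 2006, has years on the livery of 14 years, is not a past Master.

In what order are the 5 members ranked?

Abara, Vasquez, Nguyen, Ruiz, Lindqvist

By standing in the guild: Abara (Warden); then Vasquez, Nguyen, Ruiz and Lindqvist (Freeman).
Among Vasquez, Nguyen, Ruiz and Lindqvist, a past Master before not a past Master: Vasquez, Nguyen and Ruiz (a past Master) before Lindqvist (not a past Master).
Among Vasquez, Nguyen and Ruiz, by admission number (lower first): Vasquez (160) before Nguyen and Ruiz (681).
Nguyen and Ruiz both have date of admission to current standing 16 Mar 2019, so the next rule applies.
Among Nguyen and Ruiz, alphabetically by surname: Nguyen before Ruiz.
Full order: Abara, Vasquez, Nguyen, Ruiz, Lindqvist.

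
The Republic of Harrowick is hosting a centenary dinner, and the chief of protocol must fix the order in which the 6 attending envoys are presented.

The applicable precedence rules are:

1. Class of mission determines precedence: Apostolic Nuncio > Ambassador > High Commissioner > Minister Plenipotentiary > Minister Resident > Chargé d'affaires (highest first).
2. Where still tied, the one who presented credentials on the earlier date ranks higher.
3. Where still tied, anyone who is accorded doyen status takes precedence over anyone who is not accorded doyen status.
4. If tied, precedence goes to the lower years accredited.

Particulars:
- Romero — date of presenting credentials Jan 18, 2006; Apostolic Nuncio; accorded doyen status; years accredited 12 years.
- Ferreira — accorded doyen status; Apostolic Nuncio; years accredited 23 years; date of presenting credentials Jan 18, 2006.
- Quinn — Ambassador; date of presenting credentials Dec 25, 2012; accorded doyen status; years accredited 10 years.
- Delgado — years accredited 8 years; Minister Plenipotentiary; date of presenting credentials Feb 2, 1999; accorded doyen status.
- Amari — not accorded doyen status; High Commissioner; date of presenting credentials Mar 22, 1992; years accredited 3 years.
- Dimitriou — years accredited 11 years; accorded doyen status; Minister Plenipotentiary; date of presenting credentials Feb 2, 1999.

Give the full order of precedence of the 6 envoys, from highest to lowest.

By class of mission: Romero and Ferreira (Apostolic Nuncio); then Quinn (Ambassador); then Amari (High Commissioner); then Delgado and Dimitriou (Minister Plenipotentiary).
Romero and Ferreira both have date of presenting credentials Jan 18, 2006, so the next rule applies.
Romero and Ferreira are each accorded doyen status, so the next rule applies.
Among Romero and Ferreira, by years accredited (lower first): Romero (12 years) before Ferreira (23 years).
Delgado and Dimitriou both have date of presenting credentials Feb 2, 1999, so the next rule applies.
Delgado and Dimitriou are each accorded doyen status, so the next rule applies.
Among Delgado and Dimitriou, by years accredited (lower first): Delgado (8 years) before Dimitriou (11 years).
Full order: Romero, Ferreira, Quinn, Amari, Delgado, Dimitriou.

Romero, Ferreira, Quinn, Amari, Delgado, Dimitriou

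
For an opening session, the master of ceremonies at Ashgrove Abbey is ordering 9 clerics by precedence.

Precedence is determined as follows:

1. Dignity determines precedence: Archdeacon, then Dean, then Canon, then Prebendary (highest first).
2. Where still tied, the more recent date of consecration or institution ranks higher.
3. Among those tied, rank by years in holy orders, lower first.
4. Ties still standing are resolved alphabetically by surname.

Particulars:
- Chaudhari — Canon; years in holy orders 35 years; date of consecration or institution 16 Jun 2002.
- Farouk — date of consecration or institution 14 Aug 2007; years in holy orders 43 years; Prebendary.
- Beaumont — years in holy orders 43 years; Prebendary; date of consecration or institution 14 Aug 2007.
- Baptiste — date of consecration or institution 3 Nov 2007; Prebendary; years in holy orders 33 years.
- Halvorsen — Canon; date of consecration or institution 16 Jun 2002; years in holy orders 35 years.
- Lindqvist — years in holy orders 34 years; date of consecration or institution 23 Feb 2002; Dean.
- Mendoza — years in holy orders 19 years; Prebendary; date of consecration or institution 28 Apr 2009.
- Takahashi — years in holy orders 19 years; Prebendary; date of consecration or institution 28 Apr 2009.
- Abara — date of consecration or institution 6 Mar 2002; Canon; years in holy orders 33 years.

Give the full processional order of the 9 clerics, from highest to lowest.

Lindqvist, Chaudhari, Halvorsen, Abara, Mendoza, Takahashi, Baptiste, Beaumont, Farouk

By dignity: Lindqvist (Dean); then Chaudhari, Halvorsen and Abara (Canon); then Mendoza, Takahashi, Baptiste, Beaumont and Farouk (Prebendary).
Among Chaudhari, Halvorsen and Abara, by date of consecration or institution (later first): Chaudhari and Halvorsen (16 Jun 2002) before Abara (6 Mar 2002).
Chaudhari and Halvorsen both have years in holy orders 35 years, so the next rule applies.
Among Chaudhari and Halvorsen, alphabetically by surname: Chaudhari before Halvorsen.
Among Mendoza, Takahashi, Baptiste, Beaumont and Farouk, by date of consecration or institution (later first): Mendoza and Takahashi (28 Apr 2009) before Baptiste (3 Nov 2007) before Beaumont and Farouk (14 Aug 2007).
Mendoza and Takahashi both have years in holy orders 19 years, so the next rule applies.
Among Mendoza and Takahashi, alphabetically by surname: Mendoza before Takahashi.
Beaumont and Farouk both have years in holy orders 43 years, so the next rule applies.
Among Beaumont and Farouk, alphabetically by surname: Beaumont before Farouk.
Full order: Lindqvist, Chaudhari, Halvorsen, Abara, Mendoza, Takahashi, Baptiste, Beaumont, Farouk.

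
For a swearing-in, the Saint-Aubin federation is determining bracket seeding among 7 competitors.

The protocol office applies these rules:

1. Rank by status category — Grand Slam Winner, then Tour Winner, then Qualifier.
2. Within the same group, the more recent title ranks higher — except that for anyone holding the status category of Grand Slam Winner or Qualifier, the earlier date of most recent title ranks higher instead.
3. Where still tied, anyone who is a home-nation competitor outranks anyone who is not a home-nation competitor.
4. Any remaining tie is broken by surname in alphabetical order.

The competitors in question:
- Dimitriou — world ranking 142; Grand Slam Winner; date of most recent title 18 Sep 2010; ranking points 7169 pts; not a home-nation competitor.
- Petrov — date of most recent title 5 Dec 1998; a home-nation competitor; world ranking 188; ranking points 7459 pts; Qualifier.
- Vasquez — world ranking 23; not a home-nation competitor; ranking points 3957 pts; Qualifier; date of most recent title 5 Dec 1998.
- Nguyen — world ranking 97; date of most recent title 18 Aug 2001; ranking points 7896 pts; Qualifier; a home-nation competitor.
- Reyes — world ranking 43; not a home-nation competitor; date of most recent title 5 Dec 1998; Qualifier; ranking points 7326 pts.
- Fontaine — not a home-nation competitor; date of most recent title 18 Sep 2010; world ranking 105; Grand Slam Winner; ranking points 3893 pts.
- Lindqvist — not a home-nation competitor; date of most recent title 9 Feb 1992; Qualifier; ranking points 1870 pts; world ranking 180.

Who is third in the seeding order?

By status category: Dimitriou and Fontaine (Grand Slam Winner); then Lindqvist, Petrov, Reyes, Vasquez and Nguyen (Qualifier).
Dimitriou and Fontaine both have date of most recent title 18 Sep 2010, so the next rule applies.
Dimitriou and Fontaine are each not a home-nation competitor, so the next rule applies.
Among Dimitriou and Fontaine, alphabetically by surname: Dimitriou before Fontaine.
Among Lindqvist, Petrov, Reyes, Vasquez and Nguyen, by date of most recent title (earlier first) (reversed rule for this group): Lindqvist (9 Feb 1992) before Petrov, Reyes and Vasquez (5 Dec 1998) before Nguyen (18 Aug 2001).
Among Petrov, Reyes and Vasquez, a home-nation competitor before not a home-nation competitor: Petrov (a home-nation competitor) before Reyes and Vasquez (not a home-nation competitor).
Among Reyes and Vasquez, alphabetically by surname: Reyes before Vasquez.
Order: Dimitriou, Fontaine, Lindqvist, Petrov, Reyes, Vasquez, Nguyen.

Lindqvist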